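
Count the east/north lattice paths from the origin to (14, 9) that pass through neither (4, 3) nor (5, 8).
Number of paths = 526140

Inclusion–exclusion. Total paths: C(23, 14) = 817190. Through P₁: C(7, 4)·C(16, 10) = 280280. Through P₂: C(13, 5)·C(10, 9) = 12870. Since P₁ is strictly southwest of P₂, a monotone path through both must visit P₁ then P₂; paths through both = C(7, 4)·C(6, 1)·C(10, 9) = 2100. Avoid both = 817190 − 280280 − 12870 + 2100 = 526140.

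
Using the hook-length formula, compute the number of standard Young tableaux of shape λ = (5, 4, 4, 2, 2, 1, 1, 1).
# SYT of shape (5, 4, 4, 2, 2, 1, 1, 1) = 108636528

Hook-length formula: f^λ = n! / Π hook(c), product over all cells c of the Young diagram. For λ = (5, 4, 4, 2, 2, 1, 1, 1), n = 20 boxes. Hook lengths by row (left-to-right, top-to-bottom): [12, 8, 5, 4, 1]; [10, 6, 3, 2]; [9, 5, 2, 1]; [6, 2]; [5, 1]; [3]; [2]; [1]. Product of hooks = 22394880000. So f^λ = 20! / 22394880000 = 2432902008176640000 / 22394880000 = 108636528.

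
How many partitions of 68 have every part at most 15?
p(68, parts ≤ 15) = 1497696

Use the recurrence p(n, m) = p(n, m−1) + p(n−m, m): either the largest part is < m (count p(n, m−1)) or the largest part is exactly m (remove one copy of m, count p(n−m, m)). With p(0, ·) = 1 this gives p(68, parts ≤ 15) = 1497696. (By conjugating Young diagrams, this also counts partitions of 68 into at most 15 parts.)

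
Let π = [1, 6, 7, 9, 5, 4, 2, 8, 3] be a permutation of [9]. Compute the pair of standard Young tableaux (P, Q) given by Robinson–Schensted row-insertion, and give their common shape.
P = [1, 2, 3, 8] / [4, 7] / [5, 9] / [6];  Q = [1, 2, 3, 4] / [5, 8] / [6, 9] / [7];  common shape = (4, 2, 2, 1)

Row-insert the values π_1, π_2, … into P one at a time, bumping the leftmost entry strictly greater than the inserted value down to the next row. The recording tableau Q records, in position (i, j), the step at which that cell was added to P.
  Insert 1 (step 1): P = [1];  Q = [1]
  Insert 6 (step 2): P = [1, 6];  Q = [1, 2]
  Insert 7 (step 3): P = [1, 6, 7];  Q = [1, 2, 3]
  Insert 9 (step 4): P = [1, 6, 7, 9];  Q = [1, 2, 3, 4]
  Insert 5 (step 5): P = [1, 5, 7, 9] / [6];  Q = [1, 2, 3, 4] / [5]
  Insert 4 (step 6): P = [1, 4, 7, 9] / [5] / [6];  Q = [1, 2, 3, 4] / [5] / [6]
  Insert 2 (step 7): P = [1, 2, 7, 9] / [4] / [5] / [6];  Q = [1, 2, 3, 4] / [5] / [6] / [7]
  Insert 8 (step 8): P = [1, 2, 7, 8] / [4, 9] / [5] / [6];  Q = [1, 2, 3, 4] / [5, 8] / [6] / [7]
  Insert 3 (step 9): P = [1, 2, 3, 8] / [4, 7] / [5, 9] / [6];  Q = [1, 2, 3, 4] / [5, 8] / [6, 9] / [7]
Final shape: (4, 2, 2, 1).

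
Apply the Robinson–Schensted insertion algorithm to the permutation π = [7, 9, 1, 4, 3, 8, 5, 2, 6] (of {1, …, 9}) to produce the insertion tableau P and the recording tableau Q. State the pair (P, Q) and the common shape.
P = [1, 2, 5, 6] / [3, 8] / [4, 9] / [7];  Q = [1, 2, 6, 9] / [3, 4] / [5, 7] / [8];  common shape = (4, 2, 2, 1)

Row-insert the values π_1, π_2, … into P one at a time, bumping the leftmost entry strictly greater than the inserted value down to the next row. The recording tableau Q records, in position (i, j), the step at which that cell was added to P.
  Insert 7 (step 1): P = [7];  Q = [1]
  Insert 9 (step 2): P = [7, 9];  Q = [1, 2]
  Insert 1 (step 3): P = [1, 9] / [7];  Q = [1, 2] / [3]
  Insert 4 (step 4): P = [1, 4] / [7, 9];  Q = [1, 2] / [3, 4]
  Insert 3 (step 5): P = [1, 3] / [4, 9] / [7];  Q = [1, 2] / [3, 4] / [5]
  Insert 8 (step 6): P = [1, 3, 8] / [4, 9] / [7];  Q = [1, 2, 6] / [3, 4] / [5]
  Insert 5 (step 7): P = [1, 3, 5] / [4, 8] / [7, 9];  Q = [1, 2, 6] / [3, 4] / [5, 7]
  Insert 2 (step 8): P = [1, 2, 5] / [3, 8] / [4, 9] / [7];  Q = [1, 2, 6] / [3, 4] / [5, 7] / [8]
  Insert 6 (step 9): P = [1, 2, 5, 6] / [3, 8] / [4, 9] / [7];  Q = [1, 2, 6, 9] / [3, 4] / [5, 7] / [8]
Final shape: (4, 2, 2, 1).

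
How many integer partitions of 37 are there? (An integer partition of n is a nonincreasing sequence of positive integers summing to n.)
p(37) = 21637

Compute p(n) via the recurrence p(n, m) = p(n, m−1) + p(n−m, m), where p(n, m) counts partitions of n with all parts ≤ m and p(n) = p(n, n). The base cases are p(0, m) = 1 and p(n, 0) = 0 for n > 0. Filling the table yields p(37) = 21637. (Euler's pentagonal recurrence is an alternative.)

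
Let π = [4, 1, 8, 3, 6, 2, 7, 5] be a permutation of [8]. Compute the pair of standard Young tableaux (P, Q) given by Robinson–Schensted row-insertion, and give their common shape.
P = [1, 2, 5, 7] / [3, 6] / [4, 8];  Q = [1, 3, 5, 7] / [2, 4] / [6, 8];  common shape = (4, 2, 2)

Row-insert the values π_1, π_2, … into P one at a time, bumping the leftmost entry strictly greater than the inserted value down to the next row. The recording tableau Q records, in position (i, j), the step at which that cell was added to P.
  Insert 4 (step 1): P = [4];  Q = [1]
  Insert 1 (step 2): P = [1] / [4];  Q = [1] / [2]
  Insert 8 (step 3): P = [1, 8] / [4];  Q = [1, 3] / [2]
  Insert 3 (step 4): P = [1, 3] / [4, 8];  Q = [1, 3] / [2, 4]
  Insert 6 (step 5): P = [1, 3, 6] / [4, 8];  Q = [1, 3, 5] / [2, 4]
  Insert 2 (step 6): P = [1, 2, 6] / [3, 8] / [4];  Q = [1, 3, 5] / [2, 4] / [6]
  Insert 7 (step 7): P = [1, 2, 6, 7] / [3, 8] / [4];  Q = [1, 3, 5, 7] / [2, 4] / [6]
  Insert 5 (step 8): P = [1, 2, 5, 7] / [3, 6] / [4, 8];  Q = [1, 3, 5, 7] / [2, 4] / [6, 8]
Final shape: (4, 2, 2).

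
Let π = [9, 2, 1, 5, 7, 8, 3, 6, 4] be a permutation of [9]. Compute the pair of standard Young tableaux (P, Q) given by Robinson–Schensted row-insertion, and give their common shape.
P = [1, 3, 4, 8] / [2, 5, 6] / [7] / [9];  Q = [1, 4, 5, 6] / [2, 7, 8] / [3] / [9];  common shape = (4, 3, 1, 1)

Row-insert the values π_1, π_2, … into P one at a time, bumping the leftmost entry strictly greater than the inserted value down to the next row. The recording tableau Q records, in position (i, j), the step at which that cell was added to P.
  Insert 9 (step 1): P = [9];  Q = [1]
  Insert 2 (step 2): P = [2] / [9];  Q = [1] / [2]
  Insert 1 (step 3): P = [1] / [2] / [9];  Q = [1] / [2] / [3]
  Insert 5 (step 4): P = [1, 5] / [2] / [9];  Q = [1, 4] / [2] / [3]
  Insert 7 (step 5): P = [1, 5, 7] / [2] / [9];  Q = [1, 4, 5] / [2] / [3]
  Insert 8 (step 6): P = [1, 5, 7, 8] / [2] / [9];  Q = [1, 4, 5, 6] / [2] / [3]
  Insert 3 (step 7): P = [1, 3, 7, 8] / [2, 5] / [9];  Q = [1, 4, 5, 6] / [2, 7] / [3]
  Insert 6 (step 8): P = [1, 3, 6, 8] / [2, 5, 7] / [9];  Q = [1, 4, 5, 6] / [2, 7, 8] / [3]
  Insert 4 (step 9): P = [1, 3, 4, 8] / [2, 5, 6] / [7] / [9];  Q = [1, 4, 5, 6] / [2, 7, 8] / [3] / [9]
Final shape: (4, 3, 1, 1).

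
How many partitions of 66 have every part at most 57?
p(66, parts ≤ 57) = 2323453

Use the recurrence p(n, m) = p(n, m−1) + p(n−m, m): either the largest part is < m (count p(n, m−1)) or the largest part is exactly m (remove one copy of m, count p(n−m, m)). With p(0, ·) = 1 this gives p(66, parts ≤ 57) = 2323453. (By conjugating Young diagrams, this also counts partitions of 66 into at most 57 parts.)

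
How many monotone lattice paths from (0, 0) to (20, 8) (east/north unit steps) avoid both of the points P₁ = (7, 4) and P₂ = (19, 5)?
Number of paths = 2169849

Inclusion–exclusion. Total paths: C(28, 20) = 3108105. Through P₁: C(11, 7)·C(17, 13) = 785400. Through P₂: C(24, 19)·C(4, 1) = 170016. Since P₁ is strictly southwest of P₂, a monotone path through both must visit P₁ then P₂; paths through both = C(11, 7)·C(13, 12)·C(4, 1) = 17160. Avoid both = 3108105 − 785400 − 170016 + 17160 = 2169849.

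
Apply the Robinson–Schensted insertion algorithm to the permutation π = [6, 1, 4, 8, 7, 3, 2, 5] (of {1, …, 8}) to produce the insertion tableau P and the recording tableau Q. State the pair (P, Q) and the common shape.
P = [1, 2, 5] / [3, 7] / [4, 8] / [6];  Q = [1, 3, 4] / [2, 5] / [6, 8] / [7];  common shape = (3, 2, 2, 1)

Row-insert the values π_1, π_2, … into P one at a time, bumping the leftmost entry strictly greater than the inserted value down to the next row. The recording tableau Q records, in position (i, j), the step at which that cell was added to P.
  Insert 6 (step 1): P = [6];  Q = [1]
  Insert 1 (step 2): P = [1] / [6];  Q = [1] / [2]
  Insert 4 (step 3): P = [1, 4] / [6];  Q = [1, 3] / [2]
  Insert 8 (step 4): P = [1, 4, 8] / [6];  Q = [1, 3, 4] / [2]
  Insert 7 (step 5): P = [1, 4, 7] / [6, 8];  Q = [1, 3, 4] / [2, 5]
  Insert 3 (step 6): P = [1, 3, 7] / [4, 8] / [6];  Q = [1, 3, 4] / [2, 5] / [6]
  Insert 2 (step 7): P = [1, 2, 7] / [3, 8] / [4] / [6];  Q = [1, 3, 4] / [2, 5] / [6] / [7]
  Insert 5 (step 8): P = [1, 2, 5] / [3, 7] / [4, 8] / [6];  Q = [1, 3, 4] / [2, 5] / [6, 8] / [7]
Final shape: (3, 2, 2, 1).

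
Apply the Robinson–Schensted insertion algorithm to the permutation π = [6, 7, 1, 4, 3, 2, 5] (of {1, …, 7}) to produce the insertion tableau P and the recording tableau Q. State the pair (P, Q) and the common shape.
P = [1, 2, 5] / [3, 7] / [4] / [6];  Q = [1, 2, 7] / [3, 4] / [5] / [6];  common shape = (3, 2, 1, 1)

Row-insert the values π_1, π_2, … into P one at a time, bumping the leftmost entry strictly greater than the inserted value down to the next row. The recording tableau Q records, in position (i, j), the step at which that cell was added to P.
  Insert 6 (step 1): P = [6];  Q = [1]
  Insert 7 (step 2): P = [6, 7];  Q = [1, 2]
  Insert 1 (step 3): P = [1, 7] / [6];  Q = [1, 2] / [3]
  Insert 4 (step 4): P = [1, 4] / [6, 7];  Q = [1, 2] / [3, 4]
  Insert 3 (step 5): P = [1, 3] / [4, 7] / [6];  Q = [1, 2] / [3, 4] / [5]
  Insert 2 (step 6): P = [1, 2] / [3, 7] / [4] / [6];  Q = [1, 2] / [3, 4] / [5] / [6]
  Insert 5 (step 7): P = [1, 2, 5] / [3, 7] / [4] / [6];  Q = [1, 2, 7] / [3, 4] / [5] / [6]
Final shape: (3, 2, 1, 1).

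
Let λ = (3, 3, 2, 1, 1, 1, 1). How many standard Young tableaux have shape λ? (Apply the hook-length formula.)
# SYT of shape (3, 3, 2, 1, 1, 1, 1) = 1925

Hook-length formula: f^λ = n! / Π hook(c), product over all cells c of the Young diagram. For λ = (3, 3, 2, 1, 1, 1, 1), n = 12 boxes. Hook lengths by row (left-to-right, top-to-bottom): [9, 4, 2]; [8, 3, 1]; [6, 1]; [4]; [3]; [2]; [1]. Product of hooks = 248832. So f^λ = 12! / 248832 = 479001600 / 248832 = 1925.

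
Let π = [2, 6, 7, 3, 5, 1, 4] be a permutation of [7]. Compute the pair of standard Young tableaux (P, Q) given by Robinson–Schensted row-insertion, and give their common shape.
P = [1, 3, 4] / [2, 5] / [6, 7];  Q = [1, 2, 3] / [4, 5] / [6, 7];  common shape = (3, 2, 2)

Row-insert the values π_1, π_2, … into P one at a time, bumping the leftmost entry strictly greater than the inserted value down to the next row. The recording tableau Q records, in position (i, j), the step at which that cell was added to P.
  Insert 2 (step 1): P = [2];  Q = [1]
  Insert 6 (step 2): P = [2, 6];  Q = [1, 2]
  Insert 7 (step 3): P = [2, 6, 7];  Q = [1, 2, 3]
  Insert 3 (step 4): P = [2, 3, 7] / [6];  Q = [1, 2, 3] / [4]
  Insert 5 (step 5): P = [2, 3, 5] / [6, 7];  Q = [1, 2, 3] / [4, 5]
  Insert 1 (step 6): P = [1, 3, 5] / [2, 7] / [6];  Q = [1, 2, 3] / [4, 5] / [6]
  Insert 4 (step 7): P = [1, 3, 4] / [2, 5] / [6, 7];  Q = [1, 2, 3] / [4, 5] / [6, 7]
Final shape: (3, 2, 2).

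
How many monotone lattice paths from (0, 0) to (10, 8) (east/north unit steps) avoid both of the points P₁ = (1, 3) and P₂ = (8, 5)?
Number of paths = 24320

Inclusion–exclusion. Total paths: C(18, 10) = 43758. Through P₁: C(4, 1)·C(14, 9) = 8008. Through P₂: C(13, 8)·C(5, 2) = 12870. Since P₁ is strictly southwest of P₂, a monotone path through both must visit P₁ then P₂; paths through both = C(4, 1)·C(9, 7)·C(5, 2) = 1440. Avoid both = 43758 − 8008 − 12870 + 1440 = 24320.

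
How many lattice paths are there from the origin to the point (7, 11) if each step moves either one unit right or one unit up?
Number of paths = 31824

A monotone lattice path from (0, 0) to (7, 11) consists of 7 east steps and 11 north steps in some order, so it is determined by which 7 of the 18 steps are east. The count is C(18, 7) = 31824.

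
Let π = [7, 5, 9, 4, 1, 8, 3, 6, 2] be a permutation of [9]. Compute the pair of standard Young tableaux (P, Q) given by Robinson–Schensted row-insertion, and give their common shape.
P = [1, 2, 6] / [3, 8] / [4, 9] / [5] / [7];  Q = [1, 3, 8] / [2, 6] / [4, 7] / [5] / [9];  common shape = (3, 2, 2, 1, 1)

Row-insert the values π_1, π_2, … into P one at a time, bumping the leftmost entry strictly greater than the inserted value down to the next row. The recording tableau Q records, in position (i, j), the step at which that cell was added to P.
  Insert 7 (step 1): P = [7];  Q = [1]
  Insert 5 (step 2): P = [5] / [7];  Q = [1] / [2]
  Insert 9 (step 3): P = [5, 9] / [7];  Q = [1, 3] / [2]
  Insert 4 (step 4): P = [4, 9] / [5] / [7];  Q = [1, 3] / [2] / [4]
  Insert 1 (step 5): P = [1, 9] / [4] / [5] / [7];  Q = [1, 3] / [2] / [4] / [5]
  Insert 8 (step 6): P = [1, 8] / [4, 9] / [5] / [7];  Q = [1, 3] / [2, 6] / [4] / [5]
  Insert 3 (step 7): P = [1, 3] / [4, 8] / [5, 9] / [7];  Q = [1, 3] / [2, 6] / [4, 7] / [5]
  Insert 6 (step 8): P = [1, 3, 6] / [4, 8] / [5, 9] / [7];  Q = [1, 3, 8] / [2, 6] / [4, 7] / [5]
  Insert 2 (step 9): P = [1, 2, 6] / [3, 8] / [4, 9] / [5] / [7];  Q = [1, 3, 8] / [2, 6] / [4, 7] / [5] / [9]
Final shape: (3, 2, 2, 1, 1).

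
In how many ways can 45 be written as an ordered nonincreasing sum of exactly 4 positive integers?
p(45, 4 parts) = 672

Partitions of n into exactly k parts are in bijection with partitions of n − k into at most k parts (subtract 1 from each part). So p(45, exactly 4) = p(41, parts ≤ 4). Computing via the recurrence p(m, j) = p(m, j−1) + p(m−j, j) gives 672.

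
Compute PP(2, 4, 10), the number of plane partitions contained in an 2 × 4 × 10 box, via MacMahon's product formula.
PP(2, 4, 10) = 273273

Evaluate the triple product over i = 1..2, j = 1..4, k = 1..10. The factors are (2/1) · (3/2) · (4/3) · (5/4) · (6/5) · (7/6) · (8/7) · (9/8) · … (80 factors total). The numerators and denominators telescope so the product is an integer; carrying out the multiplication exactly gives PP(2, 4, 10) = 273273.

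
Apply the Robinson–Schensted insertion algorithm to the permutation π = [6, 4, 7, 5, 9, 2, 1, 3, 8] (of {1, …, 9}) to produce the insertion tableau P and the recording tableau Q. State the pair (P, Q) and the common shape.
P = [1, 3, 8] / [2, 5, 9] / [4, 7] / [6];  Q = [1, 3, 5] / [2, 4, 9] / [6, 8] / [7];  common shape = (3, 3, 2, 1)

Row-insert the values π_1, π_2, … into P one at a time, bumping the leftmost entry strictly greater than the inserted value down to the next row. The recording tableau Q records, in position (i, j), the step at which that cell was added to P.
  Insert 6 (step 1): P = [6];  Q = [1]
  Insert 4 (step 2): P = [4] / [6];  Q = [1] / [2]
  Insert 7 (step 3): P = [4, 7] / [6];  Q = [1, 3] / [2]
  Insert 5 (step 4): P = [4, 5] / [6, 7];  Q = [1, 3] / [2, 4]
  Insert 9 (step 5): P = [4, 5, 9] / [6, 7];  Q = [1, 3, 5] / [2, 4]
  Insert 2 (step 6): P = [2, 5, 9] / [4, 7] / [6];  Q = [1, 3, 5] / [2, 4] / [6]
  Insert 1 (step 7): P = [1, 5, 9] / [2, 7] / [4] / [6];  Q = [1, 3, 5] / [2, 4] / [6] / [7]
  Insert 3 (step 8): P = [1, 3, 9] / [2, 5] / [4, 7] / [6];  Q = [1, 3, 5] / [2, 4] / [6, 8] / [7]
  Insert 8 (step 9): P = [1, 3, 8] / [2, 5, 9] / [4, 7] / [6];  Q = [1, 3, 5] / [2, 4, 9] / [6, 8] / [7]
Final shape: (3, 3, 2, 1).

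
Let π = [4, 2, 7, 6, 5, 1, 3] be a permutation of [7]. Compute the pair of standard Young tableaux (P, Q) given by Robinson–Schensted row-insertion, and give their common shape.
P = [1, 3] / [2, 5] / [4, 6] / [7];  Q = [1, 3] / [2, 4] / [5, 7] / [6];  common shape = (2, 2, 2, 1)

Row-insert the values π_1, π_2, … into P one at a time, bumping the leftmost entry strictly greater than the inserted value down to the next row. The recording tableau Q records, in position (i, j), the step at which that cell was added to P.
  Insert 4 (step 1): P = [4];  Q = [1]
  Insert 2 (step 2): P = [2] / [4];  Q = [1] / [2]
  Insert 7 (step 3): P = [2, 7] / [4];  Q = [1, 3] / [2]
  Insert 6 (step 4): P = [2, 6] / [4, 7];  Q = [1, 3] / [2, 4]
  Insert 5 (step 5): P = [2, 5] / [4, 6] / [7];  Q = [1, 3] / [2, 4] / [5]
  Insert 1 (step 6): P = [1, 5] / [2, 6] / [4] / [7];  Q = [1, 3] / [2, 4] / [5] / [6]
  Insert 3 (step 7): P = [1, 3] / [2, 5] / [4, 6] / [7];  Q = [1, 3] / [2, 4] / [5, 7] / [6]
Final shape: (2, 2, 2, 1).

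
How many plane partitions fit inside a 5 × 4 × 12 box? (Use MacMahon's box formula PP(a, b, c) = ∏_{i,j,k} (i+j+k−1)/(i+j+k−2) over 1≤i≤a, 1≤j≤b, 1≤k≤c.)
PP(5, 4, 12) = 1354627767168

Evaluate the triple product over i = 1..5, j = 1..4, k = 1..12. The factors are (2/1) · (3/2) · (4/3) · (5/4) · (6/5) · (7/6) · (8/7) · (9/8) · … (240 factors total). The numerators and denominators telescope so the product is an integer; carrying out the multiplication exactly gives PP(5, 4, 12) = 1354627767168.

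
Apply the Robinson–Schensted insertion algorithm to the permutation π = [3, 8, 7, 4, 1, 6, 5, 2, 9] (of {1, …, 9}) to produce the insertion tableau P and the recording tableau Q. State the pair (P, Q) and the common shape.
P = [1, 2, 5, 9] / [3, 4] / [6] / [7] / [8];  Q = [1, 2, 6, 9] / [3, 7] / [4] / [5] / [8];  common shape = (4, 2, 1, 1, 1)

Row-insert the values π_1, π_2, … into P one at a time, bumping the leftmost entry strictly greater than the inserted value down to the next row. The recording tableau Q records, in position (i, j), the step at which that cell was added to P.
  Insert 3 (step 1): P = [3];  Q = [1]
  Insert 8 (step 2): P = [3, 8];  Q = [1, 2]
  Insert 7 (step 3): P = [3, 7] / [8];  Q = [1, 2] / [3]
  Insert 4 (step 4): P = [3, 4] / [7] / [8];  Q = [1, 2] / [3] / [4]
  Insert 1 (step 5): P = [1, 4] / [3] / [7] / [8];  Q = [1, 2] / [3] / [4] / [5]
  Insert 6 (step 6): P = [1, 4, 6] / [3] / [7] / [8];  Q = [1, 2, 6] / [3] / [4] / [5]
  Insert 5 (step 7): P = [1, 4, 5] / [3, 6] / [7] / [8];  Q = [1, 2, 6] / [3, 7] / [4] / [5]
  Insert 2 (step 8): P = [1, 2, 5] / [3, 4] / [6] / [7] / [8];  Q = [1, 2, 6] / [3, 7] / [4] / [5] / [8]
  Insert 9 (step 9): P = [1, 2, 5, 9] / [3, 4] / [6] / [7] / [8];  Q = [1, 2, 6, 9] / [3, 7] / [4] / [5] / [8]
Final shape: (4, 2, 1, 1, 1).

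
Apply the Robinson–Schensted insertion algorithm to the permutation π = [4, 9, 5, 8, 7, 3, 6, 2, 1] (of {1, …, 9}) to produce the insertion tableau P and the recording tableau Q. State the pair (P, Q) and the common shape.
P = [1, 5, 6] / [2, 7] / [3] / [4] / [8] / [9];  Q = [1, 2, 4] / [3, 7] / [5] / [6] / [8] / [9];  common shape = (3, 2, 1, 1, 1, 1)

Row-insert the values π_1, π_2, … into P one at a time, bumping the leftmost entry strictly greater than the inserted value down to the next row. The recording tableau Q records, in position (i, j), the step at which that cell was added to P.
  Insert 4 (step 1): P = [4];  Q = [1]
  Insert 9 (step 2): P = [4, 9];  Q = [1, 2]
  Insert 5 (step 3): P = [4, 5] / [9];  Q = [1, 2] / [3]
  Insert 8 (step 4): P = [4, 5, 8] / [9];  Q = [1, 2, 4] / [3]
  Insert 7 (step 5): P = [4, 5, 7] / [8] / [9];  Q = [1, 2, 4] / [3] / [5]
  Insert 3 (step 6): P = [3, 5, 7] / [4] / [8] / [9];  Q = [1, 2, 4] / [3] / [5] / [6]
  Insert 6 (step 7): P = [3, 5, 6] / [4, 7] / [8] / [9];  Q = [1, 2, 4] / [3, 7] / [5] / [6]
  Insert 2 (step 8): P = [2, 5, 6] / [3, 7] / [4] / [8] / [9];  Q = [1, 2, 4] / [3, 7] / [5] / [6] / [8]
  Insert 1 (step 9): P = [1, 5, 6] / [2, 7] / [3] / [4] / [8] / [9];  Q = [1, 2, 4] / [3, 7] / [5] / [6] / [8] / [9]
Final shape: (3, 2, 1, 1, 1, 1).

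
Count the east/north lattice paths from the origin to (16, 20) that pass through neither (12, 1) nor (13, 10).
Number of paths = 6980591299

Inclusion–exclusion. Total paths: C(36, 16) = 7307872110. Through P₁: C(13, 12)·C(23, 4) = 115115. Through P₂: C(23, 13)·C(13, 3) = 327202876. Since P₁ is strictly southwest of P₂, a monotone path through both must visit P₁ then P₂; paths through both = C(13, 12)·C(10, 1)·C(13, 3) = 37180. Avoid both = 7307872110 − 115115 − 327202876 + 37180 = 6980591299.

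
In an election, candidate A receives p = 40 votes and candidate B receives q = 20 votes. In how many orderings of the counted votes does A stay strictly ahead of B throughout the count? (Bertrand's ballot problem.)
Strict-lead orderings = 1397281501935165

Total orderings of the 60 votes with 40 for A: C(60, 40) = 4191844505805495. By the Bertrand ballot formula (Cycle Lemma / reflection principle), the number of orderings in which A is strictly ahead of B throughout is (p − q)/(p + q) · C(p + q, p) = (40 − 20)/(40 + 20) · 4191844505805495 = 1397281501935165.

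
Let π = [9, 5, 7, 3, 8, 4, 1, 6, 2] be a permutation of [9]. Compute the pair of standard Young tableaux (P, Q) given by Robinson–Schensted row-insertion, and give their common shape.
P = [1, 2, 6] / [3, 4, 8] / [5, 7] / [9];  Q = [1, 3, 5] / [2, 6, 8] / [4, 9] / [7];  common shape = (3, 3, 2, 1)

Row-insert the values π_1, π_2, … into P one at a time, bumping the leftmost entry strictly greater than the inserted value down to the next row. The recording tableau Q records, in position (i, j), the step at which that cell was added to P.
  Insert 9 (step 1): P = [9];  Q = [1]
  Insert 5 (step 2): P = [5] / [9];  Q = [1] / [2]
  Insert 7 (step 3): P = [5, 7] / [9];  Q = [1, 3] / [2]
  Insert 3 (step 4): P = [3, 7] / [5] / [9];  Q = [1, 3] / [2] / [4]
  Insert 8 (step 5): P = [3, 7, 8] / [5] / [9];  Q = [1, 3, 5] / [2] / [4]
  Insert 4 (step 6): P = [3, 4, 8] / [5, 7] / [9];  Q = [1, 3, 5] / [2, 6] / [4]
  Insert 1 (step 7): P = [1, 4, 8] / [3, 7] / [5] / [9];  Q = [1, 3, 5] / [2, 6] / [4] / [7]
  Insert 6 (step 8): P = [1, 4, 6] / [3, 7, 8] / [5] / [9];  Q = [1, 3, 5] / [2, 6, 8] / [4] / [7]
  Insert 2 (step 9): P = [1, 2, 6] / [3, 4, 8] / [5, 7] / [9];  Q = [1, 3, 5] / [2, 6, 8] / [4, 9] / [7]
Final shape: (3, 3, 2, 1).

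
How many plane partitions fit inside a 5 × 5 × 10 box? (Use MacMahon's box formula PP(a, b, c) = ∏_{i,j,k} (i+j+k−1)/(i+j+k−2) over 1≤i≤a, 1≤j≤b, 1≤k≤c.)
PP(5, 5, 10) = 9095857138368

Evaluate the triple product over i = 1..5, j = 1..5, k = 1..10. The factors are (2/1) · (3/2) · (4/3) · (5/4) · (6/5) · (7/6) · (8/7) · (9/8) · … (250 factors total). The numerators and denominators telescope so the product is an integer; carrying out the multiplication exactly gives PP(5, 5, 10) = 9095857138368.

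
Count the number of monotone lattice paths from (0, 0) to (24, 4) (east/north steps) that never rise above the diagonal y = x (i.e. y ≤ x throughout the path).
Number of paths = 17199

By the reflection principle (André's argument), the number of monotone paths to (24, 4) with n ≤ m that never go above y = x is C(28, 24) − C(28, 25) = 20475 − 3276 = 17199.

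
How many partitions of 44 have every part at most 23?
p(44, parts ≤ 23) = 72461

Use the recurrence p(n, m) = p(n, m−1) + p(n−m, m): either the largest part is < m (count p(n, m−1)) or the largest part is exactly m (remove one copy of m, count p(n−m, m)). With p(0, ·) = 1 this gives p(44, parts ≤ 23) = 72461. (By conjugating Young diagrams, this also counts partitions of 44 into at most 23 parts.)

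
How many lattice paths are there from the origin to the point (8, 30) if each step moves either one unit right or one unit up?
Number of paths = 48903492

A monotone lattice path from (0, 0) to (8, 30) consists of 8 east steps and 30 north steps in some order, so it is determined by which 8 of the 38 steps are east. The count is C(38, 8) = 48903492.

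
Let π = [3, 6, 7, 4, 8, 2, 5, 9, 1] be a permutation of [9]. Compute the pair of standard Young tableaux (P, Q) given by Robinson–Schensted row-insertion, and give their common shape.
P = [1, 4, 5, 8, 9] / [2, 7] / [3] / [6];  Q = [1, 2, 3, 5, 8] / [4, 7] / [6] / [9];  common shape = (5, 2, 1, 1)

Row-insert the values π_1, π_2, … into P one at a time, bumping the leftmost entry strictly greater than the inserted value down to the next row. The recording tableau Q records, in position (i, j), the step at which that cell was added to P.
  Insert 3 (step 1): P = [3];  Q = [1]
  Insert 6 (step 2): P = [3, 6];  Q = [1, 2]
  Insert 7 (step 3): P = [3, 6, 7];  Q = [1, 2, 3]
  Insert 4 (step 4): P = [3, 4, 7] / [6];  Q = [1, 2, 3] / [4]
  Insert 8 (step 5): P = [3, 4, 7, 8] / [6];  Q = [1, 2, 3, 5] / [4]
  Insert 2 (step 6): P = [2, 4, 7, 8] / [3] / [6];  Q = [1, 2, 3, 5] / [4] / [6]
  Insert 5 (step 7): P = [2, 4, 5, 8] / [3, 7] / [6];  Q = [1, 2, 3, 5] / [4, 7] / [6]
  Insert 9 (step 8): P = [2, 4, 5, 8, 9] / [3, 7] / [6];  Q = [1, 2, 3, 5, 8] / [4, 7] / [6]
  Insert 1 (step 9): P = [1, 4, 5, 8, 9] / [2, 7] / [3] / [6];  Q = [1, 2, 3, 5, 8] / [4, 7] / [6] / [9]
Final shape: (5, 2, 1, 1).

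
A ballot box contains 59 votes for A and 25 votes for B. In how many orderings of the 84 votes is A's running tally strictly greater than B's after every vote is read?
Strict-lead orderings = 623611801452754986768

Total orderings of the 84 votes with 59 for A: C(84, 59) = 1540687980059747614368. By the Bertrand ballot formula (Cycle Lemma / reflection principle), the number of orderings in which A is strictly ahead of B throughout is (p − q)/(p + q) · C(p + q, p) = (59 − 25)/(59 + 25) · 1540687980059747614368 = 623611801452754986768.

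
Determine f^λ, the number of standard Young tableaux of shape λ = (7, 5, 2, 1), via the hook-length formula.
# SYT of shape (7, 5, 2, 1) = 108108

Hook-length formula: f^λ = n! / Π hook(c), product over all cells c of the Young diagram. For λ = (7, 5, 2, 1), n = 15 boxes. Hook lengths by row (left-to-right, top-to-bottom): [10, 8, 6, 5, 4, 2, 1]; [7, 5, 3, 2, 1]; [3, 1]; [1]. Product of hooks = 12096000. So f^λ = 15! / 12096000 = 1307674368000 / 12096000 = 108108.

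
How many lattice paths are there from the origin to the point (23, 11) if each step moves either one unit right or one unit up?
Number of paths = 286097760

A monotone lattice path from (0, 0) to (23, 11) consists of 23 east steps and 11 north steps in some order, so it is determined by which 23 of the 34 steps are east. The count is C(34, 23) = 286097760.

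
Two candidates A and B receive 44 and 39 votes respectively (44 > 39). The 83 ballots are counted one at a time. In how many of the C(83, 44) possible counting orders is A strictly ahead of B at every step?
Strict-lead orderings = 43834108061009917917000

Total orderings of the 83 votes with 44 for A: C(83, 44) = 727646193812764637422200. By the Bertrand ballot formula (Cycle Lemma / reflection principle), the number of orderings in which A is strictly ahead of B throughout is (p − q)/(p + q) · C(p + q, p) = (44 − 39)/(44 + 39) · 727646193812764637422200 = 43834108061009917917000.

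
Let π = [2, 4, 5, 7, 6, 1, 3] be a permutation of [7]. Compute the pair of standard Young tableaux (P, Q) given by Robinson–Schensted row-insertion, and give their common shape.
P = [1, 3, 5, 6] / [2, 4] / [7];  Q = [1, 2, 3, 4] / [5, 7] / [6];  common shape = (4, 2, 1)

Row-insert the values π_1, π_2, … into P one at a time, bumping the leftmost entry strictly greater than the inserted value down to the next row. The recording tableau Q records, in position (i, j), the step at which that cell was added to P.
  Insert 2 (step 1): P = [2];  Q = [1]
  Insert 4 (step 2): P = [2, 4];  Q = [1, 2]
  Insert 5 (step 3): P = [2, 4, 5];  Q = [1, 2, 3]
  Insert 7 (step 4): P = [2, 4, 5, 7];  Q = [1, 2, 3, 4]
  Insert 6 (step 5): P = [2, 4, 5, 6] / [7];  Q = [1, 2, 3, 4] / [5]
  Insert 1 (step 6): P = [1, 4, 5, 6] / [2] / [7];  Q = [1, 2, 3, 4] / [5] / [6]
  Insert 3 (step 7): P = [1, 3, 5, 6] / [2, 4] / [7];  Q = [1, 2, 3, 4] / [5, 7] / [6]
Final shape: (4, 2, 1).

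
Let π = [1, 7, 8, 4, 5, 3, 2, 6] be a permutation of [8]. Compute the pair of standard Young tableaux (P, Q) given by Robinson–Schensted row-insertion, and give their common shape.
P = [1, 2, 5, 6] / [3, 8] / [4] / [7];  Q = [1, 2, 3, 8] / [4, 5] / [6] / [7];  common shape = (4, 2, 1, 1)

Row-insert the values π_1, π_2, … into P one at a time, bumping the leftmost entry strictly greater than the inserted value down to the next row. The recording tableau Q records, in position (i, j), the step at which that cell was added to P.
  Insert 1 (step 1): P = [1];  Q = [1]
  Insert 7 (step 2): P = [1, 7];  Q = [1, 2]
  Insert 8 (step 3): P = [1, 7, 8];  Q = [1, 2, 3]
  Insert 4 (step 4): P = [1, 4, 8] / [7];  Q = [1, 2, 3] / [4]
  Insert 5 (step 5): P = [1, 4, 5] / [7, 8];  Q = [1, 2, 3] / [4, 5]
  Insert 3 (step 6): P = [1, 3, 5] / [4, 8] / [7];  Q = [1, 2, 3] / [4, 5] / [6]
  Insert 2 (step 7): P = [1, 2, 5] / [3, 8] / [4] / [7];  Q = [1, 2, 3] / [4, 5] / [6] / [7]
  Insert 6 (step 8): P = [1, 2, 5, 6] / [3, 8] / [4] / [7];  Q = [1, 2, 3, 8] / [4, 5] / [6] / [7]
Final shape: (4, 2, 1, 1).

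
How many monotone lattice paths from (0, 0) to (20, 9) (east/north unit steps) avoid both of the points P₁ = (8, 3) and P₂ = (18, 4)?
Number of paths = 6836445

Inclusion–exclusion. Total paths: C(29, 20) = 10015005. Through P₁: C(11, 8)·C(18, 12) = 3063060. Through P₂: C(22, 18)·C(7, 2) = 153615. Since P₁ is strictly southwest of P₂, a monotone path through both must visit P₁ then P₂; paths through both = C(11, 8)·C(11, 10)·C(7, 2) = 38115. Avoid both = 10015005 − 3063060 − 153615 + 38115 = 6836445.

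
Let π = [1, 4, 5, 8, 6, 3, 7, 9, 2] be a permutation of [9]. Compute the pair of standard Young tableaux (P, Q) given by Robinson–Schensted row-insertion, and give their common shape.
P = [1, 2, 5, 6, 7, 9] / [3] / [4] / [8];  Q = [1, 2, 3, 4, 7, 8] / [5] / [6] / [9];  common shape = (6, 1, 1, 1)

Row-insert the values π_1, π_2, … into P one at a time, bumping the leftmost entry strictly greater than the inserted value down to the next row. The recording tableau Q records, in position (i, j), the step at which that cell was added to P.
  Insert 1 (step 1): P = [1];  Q = [1]
  Insert 4 (step 2): P = [1, 4];  Q = [1, 2]
  Insert 5 (step 3): P = [1, 4, 5];  Q = [1, 2, 3]
  Insert 8 (step 4): P = [1, 4, 5, 8];  Q = [1, 2, 3, 4]
  Insert 6 (step 5): P = [1, 4, 5, 6] / [8];  Q = [1, 2, 3, 4] / [5]
  Insert 3 (step 6): P = [1, 3, 5, 6] / [4] / [8];  Q = [1, 2, 3, 4] / [5] / [6]
  Insert 7 (step 7): P = [1, 3, 5, 6, 7] / [4] / [8];  Q = [1, 2, 3, 4, 7] / [5] / [6]
  Insert 9 (step 8): P = [1, 3, 5, 6, 7, 9] / [4] / [8];  Q = [1, 2, 3, 4, 7, 8] / [5] / [6]
  Insert 2 (step 9): P = [1, 2, 5, 6, 7, 9] / [3] / [4] / [8];  Q = [1, 2, 3, 4, 7, 8] / [5] / [6] / [9]
Final shape: (6, 1, 1, 1).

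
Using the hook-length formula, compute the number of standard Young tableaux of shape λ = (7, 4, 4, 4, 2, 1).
# SYT of shape (7, 4, 4, 4, 2, 1) = 1600448850

Hook-length formula: f^λ = n! / Π hook(c), product over all cells c of the Young diagram. For λ = (7, 4, 4, 4, 2, 1), n = 22 boxes. Hook lengths by row (left-to-right, top-to-bottom): [12, 10, 8, 7, 3, 2, 1]; [8, 6, 4, 3]; [7, 5, 3, 2]; [6, 4, 2, 1]; [3, 1]; [1]. Product of hooks = 702303436800. So f^λ = 22! / 702303436800 = 1124000727777607680000 / 702303436800 = 1600448850.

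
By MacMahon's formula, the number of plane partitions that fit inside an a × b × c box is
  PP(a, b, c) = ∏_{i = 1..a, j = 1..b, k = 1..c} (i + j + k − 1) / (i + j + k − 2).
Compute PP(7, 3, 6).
PP(7, 3, 6) = 131589315

Evaluate the triple product over i = 1..7, j = 1..3, k = 1..6. The factors are (2/1) · (3/2) · (4/3) · (5/4) · (6/5) · (7/6) · (3/2) · (4/3) · … (126 factors total). The numerators and denominators telescope so the product is an integer; carrying out the multiplication exactly gives PP(7, 3, 6) = 131589315.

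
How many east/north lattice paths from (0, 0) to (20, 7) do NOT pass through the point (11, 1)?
Number of paths = 827970

Total paths from (0, 0) to (20, 7): C(27, 20) = 888030. Paths through (11, 1): (paths (0, 0) → (11, 1)) × (paths (11, 1) → (20, 7)) = C(12, 11) · C(15, 9) = 12 · 5005 = 60060. Avoidance count = 888030 − 60060 = 827970.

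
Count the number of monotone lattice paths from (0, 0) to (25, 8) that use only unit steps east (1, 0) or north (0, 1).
Number of paths = 13884156

A monotone lattice path from (0, 0) to (25, 8) consists of 25 east steps and 8 north steps in some order, so it is determined by which 25 of the 33 steps are east. The count is C(33, 25) = 13884156.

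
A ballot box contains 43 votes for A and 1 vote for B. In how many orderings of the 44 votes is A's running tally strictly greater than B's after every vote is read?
Strict-lead orderings = 42

Total orderings of the 44 votes with 43 for A: C(44, 43) = 44. By the Bertrand ballot formula (Cycle Lemma / reflection principle), the number of orderings in which A is strictly ahead of B throughout is (p − q)/(p + q) · C(p + q, p) = (43 − 1)/(43 + 1) · 44 = 42.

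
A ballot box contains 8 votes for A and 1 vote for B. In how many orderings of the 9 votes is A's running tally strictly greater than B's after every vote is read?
Strict-lead orderings = 7

Total orderings of the 9 votes with 8 for A: C(9, 8) = 9. By the Bertrand ballot formula (Cycle Lemma / reflection principle), the number of orderings in which A is strictly ahead of B throughout is (p − q)/(p + q) · C(p + q, p) = (8 − 1)/(8 + 1) · 9 = 7.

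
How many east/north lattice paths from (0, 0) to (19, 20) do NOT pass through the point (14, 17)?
Number of paths = 54073043010

Total paths from (0, 0) to (19, 20): C(39, 19) = 68923264410. Paths through (14, 17): (paths (0, 0) → (14, 17)) × (paths (14, 17) → (19, 20)) = C(31, 14) · C(8, 5) = 265182525 · 56 = 14850221400. Avoidance count = 68923264410 − 14850221400 = 54073043010.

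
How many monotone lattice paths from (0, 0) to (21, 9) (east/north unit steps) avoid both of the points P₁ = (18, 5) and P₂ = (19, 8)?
Number of paths = 6872998

Inclusion–exclusion. Total paths: C(30, 21) = 14307150. Through P₁: C(23, 18)·C(7, 3) = 1177715. Through P₂: C(27, 19)·C(3, 2) = 6660225. Since P₁ is strictly southwest of P₂, a monotone path through both must visit P₁ then P₂; paths through both = C(23, 18)·C(4, 1)·C(3, 2) = 403788. Avoid both = 14307150 − 1177715 − 6660225 + 403788 = 6872998.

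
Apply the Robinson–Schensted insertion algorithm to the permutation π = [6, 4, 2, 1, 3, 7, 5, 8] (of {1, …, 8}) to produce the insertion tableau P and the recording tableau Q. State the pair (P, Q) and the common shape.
P = [1, 3, 5, 8] / [2, 7] / [4] / [6];  Q = [1, 5, 6, 8] / [2, 7] / [3] / [4];  common shape = (4, 2, 1, 1)

Row-insert the values π_1, π_2, … into P one at a time, bumping the leftmost entry strictly greater than the inserted value down to the next row. The recording tableau Q records, in position (i, j), the step at which that cell was added to P.
  Insert 6 (step 1): P = [6];  Q = [1]
  Insert 4 (step 2): P = [4] / [6];  Q = [1] / [2]
  Insert 2 (step 3): P = [2] / [4] / [6];  Q = [1] / [2] / [3]
  Insert 1 (step 4): P = [1] / [2] / [4] / [6];  Q = [1] / [2] / [3] / [4]
  Insert 3 (step 5): P = [1, 3] / [2] / [4] / [6];  Q = [1, 5] / [2] / [3] / [4]
  Insert 7 (step 6): P = [1, 3, 7] / [2] / [4] / [6];  Q = [1, 5, 6] / [2] / [3] / [4]
  Insert 5 (step 7): P = [1, 3, 5] / [2, 7] / [4] / [6];  Q = [1, 5, 6] / [2, 7] / [3] / [4]
  Insert 8 (step 8): P = [1, 3, 5, 8] / [2, 7] / [4] / [6];  Q = [1, 5, 6, 8] / [2, 7] / [3] / [4]
Final shape: (4, 2, 1, 1).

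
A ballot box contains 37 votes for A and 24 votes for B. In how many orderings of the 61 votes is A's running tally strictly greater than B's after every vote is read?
Strict-lead orderings = 12667055061303825

Total orderings of the 61 votes with 37 for A: C(61, 37) = 59437719903041025. By the Bertrand ballot formula (Cycle Lemma / reflection principle), the number of orderings in which A is strictly ahead of B throughout is (p − q)/(p + q) · C(p + q, p) = (37 − 24)/(37 + 24) · 59437719903041025 = 12667055061303825.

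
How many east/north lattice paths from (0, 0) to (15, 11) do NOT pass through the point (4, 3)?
Number of paths = 5080790

Total paths from (0, 0) to (15, 11): C(26, 15) = 7726160. Paths through (4, 3): (paths (0, 0) → (4, 3)) × (paths (4, 3) → (15, 11)) = C(7, 4) · C(19, 11) = 35 · 75582 = 2645370. Avoidance count = 7726160 − 2645370 = 5080790.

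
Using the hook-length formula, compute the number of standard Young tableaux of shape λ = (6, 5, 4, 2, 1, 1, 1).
# SYT of shape (6, 5, 4, 2, 1, 1, 1) = 203693490

Hook-length formula: f^λ = n! / Π hook(c), product over all cells c of the Young diagram. For λ = (6, 5, 4, 2, 1, 1, 1), n = 20 boxes. Hook lengths by row (left-to-right, top-to-bottom): [12, 8, 6, 5, 3, 1]; [10, 6, 4, 3, 1]; [8, 4, 2, 1]; [5, 1]; [3]; [2]; [1]. Product of hooks = 11943936000. So f^λ = 20! / 11943936000 = 2432902008176640000 / 11943936000 = 203693490.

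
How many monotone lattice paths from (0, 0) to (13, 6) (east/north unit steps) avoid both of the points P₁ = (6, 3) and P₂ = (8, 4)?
Number of paths = 11949

Inclusion–exclusion. Total paths: C(19, 13) = 27132. Through P₁: C(9, 6)·C(10, 7) = 10080. Through P₂: C(12, 8)·C(7, 5) = 10395. Since P₁ is strictly southwest of P₂, a monotone path through both must visit P₁ then P₂; paths through both = C(9, 6)·C(3, 2)·C(7, 5) = 5292. Avoid both = 27132 − 10080 − 10395 + 5292 = 11949.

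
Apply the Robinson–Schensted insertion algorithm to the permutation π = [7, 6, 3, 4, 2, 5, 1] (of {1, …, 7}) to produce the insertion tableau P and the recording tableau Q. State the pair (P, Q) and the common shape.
P = [1, 4, 5] / [2] / [3] / [6] / [7];  Q = [1, 4, 6] / [2] / [3] / [5] / [7];  common shape = (3, 1, 1, 1, 1)

Row-insert the values π_1, π_2, … into P one at a time, bumping the leftmost entry strictly greater than the inserted value down to the next row. The recording tableau Q records, in position (i, j), the step at which that cell was added to P.
  Insert 7 (step 1): P = [7];  Q = [1]
  Insert 6 (step 2): P = [6] / [7];  Q = [1] / [2]
  Insert 3 (step 3): P = [3] / [6] / [7];  Q = [1] / [2] / [3]
  Insert 4 (step 4): P = [3, 4] / [6] / [7];  Q = [1, 4] / [2] / [3]
  Insert 2 (step 5): P = [2, 4] / [3] / [6] / [7];  Q = [1, 4] / [2] / [3] / [5]
  Insert 5 (step 6): P = [2, 4, 5] / [3] / [6] / [7];  Q = [1, 4, 6] / [2] / [3] / [5]
  Insert 1 (step 7): P = [1, 4, 5] / [2] / [3] / [6] / [7];  Q = [1, 4, 6] / [2] / [3] / [5] / [7]
Final shape: (3, 1, 1, 1, 1).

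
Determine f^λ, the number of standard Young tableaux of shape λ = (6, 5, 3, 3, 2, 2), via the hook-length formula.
# SYT of shape (6, 5, 3, 3, 2, 2) = 533306592

Hook-length formula: f^λ = n! / Π hook(c), product over all cells c of the Young diagram. For λ = (6, 5, 3, 3, 2, 2), n = 21 boxes. Hook lengths by row (left-to-right, top-to-bottom): [11, 10, 7, 4, 3, 1]; [9, 8, 5, 2, 1]; [6, 5, 2]; [5, 4, 1]; [3, 2]; [2, 1]. Product of hooks = 95800320000. So f^λ = 21! / 95800320000 = 51090942171709440000 / 95800320000 = 533306592.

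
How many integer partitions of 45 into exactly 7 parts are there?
p(45, 7 parts) = 5102

Partitions of n into exactly k parts are in bijection with partitions of n − k into at most k parts (subtract 1 from each part). So p(45, exactly 7) = p(38, parts ≤ 7). Computing via the recurrence p(m, j) = p(m, j−1) + p(m−j, j) gives 5102.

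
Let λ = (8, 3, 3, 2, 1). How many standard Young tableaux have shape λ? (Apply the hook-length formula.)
# SYT of shape (8, 3, 3, 2, 1) = 1429428

Hook-length formula: f^λ = n! / Π hook(c), product over all cells c of the Young diagram. For λ = (8, 3, 3, 2, 1), n = 17 boxes. Hook lengths by row (left-to-right, top-to-bottom): [12, 10, 8, 5, 4, 3, 2, 1]; [6, 4, 2]; [5, 3, 1]; [3, 1]; [1]. Product of hooks = 248832000. So f^λ = 17! / 248832000 = 355687428096000 / 248832000 = 1429428.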